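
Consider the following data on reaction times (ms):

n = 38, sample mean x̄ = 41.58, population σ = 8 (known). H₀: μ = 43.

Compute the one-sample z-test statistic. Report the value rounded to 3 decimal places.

test statistic = -1.094

SE = σ/√n = 8/√38 = 1.2978
z = (x̄−μ₀)/SE = (41.58−43)/1.2978 = -1.0942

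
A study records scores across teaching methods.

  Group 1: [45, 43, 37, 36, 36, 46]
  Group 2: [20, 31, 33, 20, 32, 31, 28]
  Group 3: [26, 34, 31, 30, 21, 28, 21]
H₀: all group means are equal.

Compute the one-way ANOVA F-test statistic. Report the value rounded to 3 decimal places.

test statistic = 13.468

Group means [40.50, 27.86, 27.29], grand mean 31.450
SSB = Σnᵢ(x̄ᵢ−x̄)² = 703.164; SSW = ΣΣ(x−x̄ᵢ)² = 443.786
MSB = 703.164/2 = 351.5821; MSW = 443.786/17 = 26.1050
F = MSB/MSW = 13.4680
df = (2, 17)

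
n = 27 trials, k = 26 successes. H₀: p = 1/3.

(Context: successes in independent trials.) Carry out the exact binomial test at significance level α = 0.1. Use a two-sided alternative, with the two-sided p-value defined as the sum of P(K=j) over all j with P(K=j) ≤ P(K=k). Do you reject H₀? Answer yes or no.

Exact binomial: n=27, k=26, p₀=1/3=0.3333
P(X=j) = C(n,j)·p₀^j·(1−p₀)^(n−j); p = Σ P(X=j) over j with P(X=j) ≤ P(X=26)
p-value (two-sided) = 0.00000
At α=0.1: p < α → reject H₀

reject H₀: yes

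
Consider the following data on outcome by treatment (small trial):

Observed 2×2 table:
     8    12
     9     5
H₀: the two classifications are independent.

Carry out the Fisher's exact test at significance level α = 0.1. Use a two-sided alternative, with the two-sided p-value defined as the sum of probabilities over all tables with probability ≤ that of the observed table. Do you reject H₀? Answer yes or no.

reject H₀: no

Margins: r₁=20, r₂=14, c₁=17, c₂=17, n=34
p_obs = C(20,8)·C(14,9)/C(34,17); sum pmf over tables with pmf ≤ p_obs
p-value (two-sided) = 0.29600
At α=0.1: p ≥ α → fail to reject H₀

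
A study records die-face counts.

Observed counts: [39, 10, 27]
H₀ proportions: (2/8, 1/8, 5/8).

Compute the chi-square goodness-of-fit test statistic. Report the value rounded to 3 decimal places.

n = 76; E_i = n·p_i = [19.00, 9.50, 47.50]
χ² = (39−19.00)²/19.00 + (10−9.50)²/9.50 + (27−47.50)²/47.50 = 29.9263
df = 2

test statistic = 29.926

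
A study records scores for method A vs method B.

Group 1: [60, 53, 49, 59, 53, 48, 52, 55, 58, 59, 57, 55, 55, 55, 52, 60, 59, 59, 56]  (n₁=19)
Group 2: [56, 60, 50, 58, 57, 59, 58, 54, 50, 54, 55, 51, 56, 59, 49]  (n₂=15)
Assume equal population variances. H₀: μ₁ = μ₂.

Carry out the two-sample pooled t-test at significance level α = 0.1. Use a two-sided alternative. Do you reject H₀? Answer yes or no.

x̄₁=55.474, s₁=3.611, n₁=19
x̄₂=55.067, s₂=3.634, n₂=15
s_p² = [18·3.611² + 14·3.634²]/32 = 13.1147
SE = √(s_p²·(1/19+1/15)) = 1.2508
t = (55.474−55.067)/1.2508 = 0.3254
df = 32
p-value (two-sided) = 0.74700
At α=0.1: p ≥ α → fail to reject H₀

reject H₀: no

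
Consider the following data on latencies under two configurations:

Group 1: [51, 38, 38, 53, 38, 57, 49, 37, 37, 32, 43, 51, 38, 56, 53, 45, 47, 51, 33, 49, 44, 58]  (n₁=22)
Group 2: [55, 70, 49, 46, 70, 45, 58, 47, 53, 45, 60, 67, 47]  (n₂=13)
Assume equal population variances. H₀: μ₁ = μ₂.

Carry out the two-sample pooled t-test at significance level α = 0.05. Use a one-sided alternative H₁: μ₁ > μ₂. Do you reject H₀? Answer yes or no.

reject H₀: no

x̄₁=45.364, s₁=8.003, n₁=22
x̄₂=54.769, s₂=9.471, n₂=13
s_p² = [21·8.003² + 12·9.471²]/33 = 73.3757
SE = √(s_p²·(1/22+1/13)) = 2.9966
t = (45.364−54.769)/2.9966 = -3.1388
df = 33
p-value (one-sided, H₁ greater) = 0.99822
At α=0.05: p ≥ α → fail to reject H₀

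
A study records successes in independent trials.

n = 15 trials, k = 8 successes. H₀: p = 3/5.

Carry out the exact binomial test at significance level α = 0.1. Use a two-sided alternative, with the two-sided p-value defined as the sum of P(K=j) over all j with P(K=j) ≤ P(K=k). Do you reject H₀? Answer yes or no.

Exact binomial: n=15, k=8, p₀=3/5=0.6000
P(X=j) = C(n,j)·p₀^j·(1−p₀)^(n−j); p = Σ P(X=j) over j with P(X=j) ≤ P(X=8)
p-value (two-sided) = 0.60746
At α=0.1: p ≥ α → fail to reject H₀

reject H₀: no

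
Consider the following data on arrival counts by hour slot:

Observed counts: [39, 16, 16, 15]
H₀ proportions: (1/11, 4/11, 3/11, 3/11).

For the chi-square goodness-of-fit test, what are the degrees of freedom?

df = k − 1 = 4 − 1 = 3

degrees of freedom = 3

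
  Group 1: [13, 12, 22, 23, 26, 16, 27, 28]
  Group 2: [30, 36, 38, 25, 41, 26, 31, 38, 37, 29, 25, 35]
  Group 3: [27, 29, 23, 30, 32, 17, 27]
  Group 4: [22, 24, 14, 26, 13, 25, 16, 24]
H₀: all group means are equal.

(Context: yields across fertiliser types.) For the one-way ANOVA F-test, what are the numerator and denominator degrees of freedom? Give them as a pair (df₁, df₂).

k = 4 groups, N = 35 total
df = (k−1, N−k) = (4−1, 35−4) = (3, 31)

degrees of freedom = [3, 31]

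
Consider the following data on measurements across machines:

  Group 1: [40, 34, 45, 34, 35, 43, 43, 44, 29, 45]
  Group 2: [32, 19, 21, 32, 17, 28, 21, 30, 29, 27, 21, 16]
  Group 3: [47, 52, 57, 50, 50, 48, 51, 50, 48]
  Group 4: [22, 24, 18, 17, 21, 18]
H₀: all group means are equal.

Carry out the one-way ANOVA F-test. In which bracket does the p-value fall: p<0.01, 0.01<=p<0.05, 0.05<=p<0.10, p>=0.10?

Group means [39.20, 24.42, 50.33, 20.00], grand mean 34.000
SSB = Σnᵢ(x̄ᵢ−x̄)² = 4949.483; SSW = ΣΣ(x−x̄ᵢ)² = 780.517
MSB = 4949.483/3 = 1649.8278; MSW = 780.517/33 = 23.6520
F = MSB/MSW = 69.7542
df = (3, 33)
p-value (upper-tail) = 0.00000
→ bracket: p<0.01

p-value bracket: p<0.01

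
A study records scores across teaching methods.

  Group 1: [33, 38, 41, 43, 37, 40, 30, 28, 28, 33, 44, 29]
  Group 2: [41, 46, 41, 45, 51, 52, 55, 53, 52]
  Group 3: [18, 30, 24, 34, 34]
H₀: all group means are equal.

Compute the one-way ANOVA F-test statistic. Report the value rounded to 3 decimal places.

Group means [35.33, 48.44, 28.00], grand mean 38.462
SSB = Σnᵢ(x̄ᵢ−x̄)² = 1561.573; SSW = ΣΣ(x−x̄ᵢ)² = 800.889
MSB = 1561.573/2 = 780.7863; MSW = 800.889/23 = 34.8213
F = MSB/MSW = 22.4227
df = (2, 23)

test statistic = 22.423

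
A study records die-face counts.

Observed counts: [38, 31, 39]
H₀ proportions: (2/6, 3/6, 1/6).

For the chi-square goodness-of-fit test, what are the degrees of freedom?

df = k − 1 = 3 − 1 = 2

degrees of freedom = 2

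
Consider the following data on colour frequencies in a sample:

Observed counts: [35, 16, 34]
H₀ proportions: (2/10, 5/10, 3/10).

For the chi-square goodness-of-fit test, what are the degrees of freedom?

degrees of freedom = 2

df = k − 1 = 3 − 1 = 2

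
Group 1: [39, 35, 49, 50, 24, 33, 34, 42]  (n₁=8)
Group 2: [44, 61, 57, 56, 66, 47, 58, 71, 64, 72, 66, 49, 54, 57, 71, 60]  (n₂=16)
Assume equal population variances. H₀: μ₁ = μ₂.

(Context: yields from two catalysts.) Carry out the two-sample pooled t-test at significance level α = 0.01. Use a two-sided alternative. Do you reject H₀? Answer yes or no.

reject H₀: yes

x̄₁=38.250, s₁=8.681, n₁=8
x̄₂=59.562, s₂=8.532, n₂=16
s_p² = [7·8.681² + 15·8.532²]/22 = 73.6108
SE = √(s_p²·(1/8+1/16)) = 3.7151
t = (38.250−59.562)/3.7151 = -5.7367
df = 22
p-value (two-sided) = 0.00001
At α=0.01: p < α → reject H₀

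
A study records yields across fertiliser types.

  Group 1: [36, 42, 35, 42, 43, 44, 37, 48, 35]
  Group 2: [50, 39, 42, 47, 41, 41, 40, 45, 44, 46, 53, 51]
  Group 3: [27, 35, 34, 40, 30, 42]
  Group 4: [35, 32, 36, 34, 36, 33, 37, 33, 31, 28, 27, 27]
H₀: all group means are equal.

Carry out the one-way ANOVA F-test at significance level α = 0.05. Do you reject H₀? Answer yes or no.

Group means [40.22, 44.92, 34.67, 32.42], grand mean 38.410
SSB = Σnᵢ(x̄ᵢ−x̄)² = 1052.714; SSW = ΣΣ(x−x̄ᵢ)² = 704.722
MSB = 1052.714/3 = 350.9046; MSW = 704.722/35 = 20.1349
F = MSB/MSW = 17.4277
df = (3, 35)
p-value (upper-tail) = 0.00000
At α=0.05: p < α → reject H₀

reject H₀: yes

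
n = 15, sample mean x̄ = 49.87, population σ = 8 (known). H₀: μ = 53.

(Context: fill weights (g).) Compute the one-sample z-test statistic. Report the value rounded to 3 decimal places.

test statistic = -1.515

SE = σ/√n = 8/√15 = 2.0656
z = (x̄−μ₀)/SE = (49.87−53)/2.0656 = -1.5153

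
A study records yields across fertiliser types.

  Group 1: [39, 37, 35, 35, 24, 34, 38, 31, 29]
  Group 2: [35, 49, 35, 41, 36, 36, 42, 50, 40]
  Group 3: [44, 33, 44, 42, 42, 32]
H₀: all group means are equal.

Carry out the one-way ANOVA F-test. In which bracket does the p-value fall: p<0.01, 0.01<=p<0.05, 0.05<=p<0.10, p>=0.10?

p-value bracket: 0.01<=p<0.05

Group means [33.56, 40.44, 39.50], grand mean 37.625
SSB = Σnᵢ(x̄ᵢ−x̄)² = 241.681; SSW = ΣΣ(x−x̄ᵢ)² = 601.944
MSB = 241.681/2 = 120.8403; MSW = 601.944/21 = 28.6640
F = MSB/MSW = 4.2157
df = (2, 21)
p-value (upper-tail) = 0.02889
→ bracket: 0.01<=p<0.05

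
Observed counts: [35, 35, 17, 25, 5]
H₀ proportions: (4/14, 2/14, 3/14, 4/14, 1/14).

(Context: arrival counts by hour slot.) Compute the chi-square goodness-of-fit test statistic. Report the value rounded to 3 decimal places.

n = 117; E_i = n·p_i = [33.43, 16.71, 25.07, 33.43, 8.36]
χ² = (35−33.43)²/33.43 + (35−16.71)²/16.71 + (17−25.07)²/25.07 + (25−33.43)²/33.43 + (5−8.36)²/8.36 = 26.1510
df = 4

test statistic = 26.151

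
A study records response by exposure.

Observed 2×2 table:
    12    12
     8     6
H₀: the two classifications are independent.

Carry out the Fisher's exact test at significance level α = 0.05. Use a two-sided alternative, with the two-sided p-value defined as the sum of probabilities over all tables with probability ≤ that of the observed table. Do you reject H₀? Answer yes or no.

Margins: r₁=24, r₂=14, c₁=20, c₂=18, n=38
p_obs = C(24,12)·C(14,8)/C(38,20); sum pmf over tables with pmf ≤ p_obs
p-value (two-sided) = 0.74487
At α=0.05: p ≥ α → fail to reject H₀

reject H₀: no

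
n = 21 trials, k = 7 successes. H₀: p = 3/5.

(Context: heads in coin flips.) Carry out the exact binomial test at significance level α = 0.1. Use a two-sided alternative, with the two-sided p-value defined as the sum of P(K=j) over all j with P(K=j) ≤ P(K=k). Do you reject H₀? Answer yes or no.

Exact binomial: n=21, k=7, p₀=3/5=0.6000
P(X=j) = C(n,j)·p₀^j·(1−p₀)^(n−j); p = Σ P(X=j) over j with P(X=j) ≤ P(X=7)
p-value (two-sided) = 0.02331
At α=0.1: p < α → reject H₀

reject H₀: yes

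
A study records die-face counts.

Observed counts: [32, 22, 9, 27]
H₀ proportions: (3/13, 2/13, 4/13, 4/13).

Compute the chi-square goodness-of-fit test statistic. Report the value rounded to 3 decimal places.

n = 90; E_i = n·p_i = [20.77, 13.85, 27.69, 27.69]
χ² = (32−20.77)²/20.77 + (22−13.85)²/13.85 + (9−27.69)²/27.69 + (27−27.69)²/27.69 = 23.5093
df = 3

test statistic = 23.509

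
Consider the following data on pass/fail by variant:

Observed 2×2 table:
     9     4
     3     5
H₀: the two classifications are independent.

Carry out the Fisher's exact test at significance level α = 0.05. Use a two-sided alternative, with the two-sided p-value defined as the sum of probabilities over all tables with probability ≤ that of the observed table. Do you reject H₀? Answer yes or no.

reject H₀: no

Margins: r₁=13, r₂=8, c₁=12, c₂=9, n=21
p_obs = C(13,9)·C(8,3)/C(21,12); sum pmf over tables with pmf ≤ p_obs
p-value (two-sided) = 0.20310
At α=0.05: p ≥ α → fail to reject H₀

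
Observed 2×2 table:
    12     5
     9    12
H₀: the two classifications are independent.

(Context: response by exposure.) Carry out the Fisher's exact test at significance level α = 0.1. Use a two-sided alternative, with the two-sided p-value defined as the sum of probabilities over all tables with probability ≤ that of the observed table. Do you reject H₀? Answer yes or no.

reject H₀: no

Margins: r₁=17, r₂=21, c₁=21, c₂=17, n=38
p_obs = C(17,12)·C(21,9)/C(38,21); sum pmf over tables with pmf ≤ p_obs
p-value (two-sided) = 0.11127
At α=0.1: p ≥ α → fail to reject H₀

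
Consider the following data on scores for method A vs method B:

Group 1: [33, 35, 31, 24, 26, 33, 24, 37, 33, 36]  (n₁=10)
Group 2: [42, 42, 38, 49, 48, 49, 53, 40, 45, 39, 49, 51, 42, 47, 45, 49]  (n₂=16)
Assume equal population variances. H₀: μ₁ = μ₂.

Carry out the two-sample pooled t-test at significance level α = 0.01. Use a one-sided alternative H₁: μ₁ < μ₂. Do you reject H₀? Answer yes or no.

x̄₁=31.200, s₁=4.849, n₁=10
x̄₂=45.500, s₂=4.546, n₂=16
s_p² = [9·4.849² + 15·4.546²]/24 = 21.7333
SE = √(s_p²·(1/10+1/16)) = 1.8793
t = (31.200−45.500)/1.8793 = -7.6093
df = 24
p-value (one-sided, H₁ less) = 0.00000
At α=0.01: p < α → reject H₀

reject H₀: yes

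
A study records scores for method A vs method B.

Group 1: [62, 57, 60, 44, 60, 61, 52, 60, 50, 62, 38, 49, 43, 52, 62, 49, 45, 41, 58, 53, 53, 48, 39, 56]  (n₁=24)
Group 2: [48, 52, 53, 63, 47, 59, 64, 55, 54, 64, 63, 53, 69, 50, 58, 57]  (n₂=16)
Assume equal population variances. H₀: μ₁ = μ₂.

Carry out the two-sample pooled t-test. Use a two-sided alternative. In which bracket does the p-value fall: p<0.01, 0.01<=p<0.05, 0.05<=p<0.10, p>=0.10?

p-value bracket: 0.05<=p<0.10

x̄₁=52.250, s₁=7.714, n₁=24
x̄₂=56.812, s₂=6.421, n₂=16
s_p² = [23·7.714² + 15·6.421²]/38 = 52.2878
SE = √(s_p²·(1/24+1/16)) = 2.3338
t = (52.250−56.812)/2.3338 = -1.9550
df = 38
p-value (two-sided) = 0.05797
→ bracket: 0.05<=p<0.10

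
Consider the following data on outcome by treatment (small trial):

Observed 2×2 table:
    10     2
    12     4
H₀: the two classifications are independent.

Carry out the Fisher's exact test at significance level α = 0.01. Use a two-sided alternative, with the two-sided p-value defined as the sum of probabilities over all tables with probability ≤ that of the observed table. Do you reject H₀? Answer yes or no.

reject H₀: no

Margins: r₁=12, r₂=16, c₁=22, c₂=6, n=28
p_obs = C(12,10)·C(16,12)/C(28,22); sum pmf over tables with pmf ≤ p_obs
p-value (two-sided) = 0.67298
At α=0.01: p ≥ α → fail to reject H₀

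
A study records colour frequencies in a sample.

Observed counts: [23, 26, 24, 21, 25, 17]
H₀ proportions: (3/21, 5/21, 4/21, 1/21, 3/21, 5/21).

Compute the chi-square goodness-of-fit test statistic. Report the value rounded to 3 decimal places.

n = 136; E_i = n·p_i = [19.43, 32.38, 25.90, 6.48, 19.43, 32.38]
χ² = (23−19.43)²/19.43 + (26−32.38)²/32.38 + (24−25.90)²/25.90 + (21−6.48)²/6.48 + (25−19.43)²/19.43 + (17−32.38)²/32.38 = 43.5294
df = 5

test statistic = 43.529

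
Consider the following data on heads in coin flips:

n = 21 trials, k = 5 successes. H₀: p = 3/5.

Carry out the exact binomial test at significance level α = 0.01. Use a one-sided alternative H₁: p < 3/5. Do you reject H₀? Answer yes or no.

reject H₀: yes

Exact binomial: n=21, k=5, p₀=3/5=0.6000
P(X≤5) from Σ C(n,i)·p₀^i·(1−p₀)^(n−i)
p-value (one-sided, H₁ less) = 0.00083
At α=0.01: p < α → reject H₀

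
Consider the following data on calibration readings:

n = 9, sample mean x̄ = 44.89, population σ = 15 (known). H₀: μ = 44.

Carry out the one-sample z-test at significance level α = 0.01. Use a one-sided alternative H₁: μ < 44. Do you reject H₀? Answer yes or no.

reject H₀: no

SE = σ/√n = 15/√9 = 5.0000
z = (x̄−μ₀)/SE = (44.89−44)/5.0000 = 0.1780
p-value (one-sided, H₁ less) = 0.57064
At α=0.01: p ≥ α → fail to reject H₀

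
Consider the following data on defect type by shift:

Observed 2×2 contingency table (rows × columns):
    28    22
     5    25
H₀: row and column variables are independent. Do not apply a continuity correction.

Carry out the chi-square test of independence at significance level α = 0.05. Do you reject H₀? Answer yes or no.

Row totals [50, 30], col totals [33, 47], n=80
χ² = (28−20.62)²/20.62 + (22−29.38)²/29.38 + (5−12.38)²/12.38 + (25−17.62)²/17.62 = 11.9699
df = 1
p-value (upper-tail) = 0.00054
At α=0.05: p < α → reject H₀

reject H₀: yes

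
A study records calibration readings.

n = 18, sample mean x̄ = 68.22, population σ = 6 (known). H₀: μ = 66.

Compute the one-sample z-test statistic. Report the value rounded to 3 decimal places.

test statistic = 1.570

SE = σ/√n = 6/√18 = 1.4142
z = (x̄−μ₀)/SE = (68.22−66)/1.4142 = 1.5698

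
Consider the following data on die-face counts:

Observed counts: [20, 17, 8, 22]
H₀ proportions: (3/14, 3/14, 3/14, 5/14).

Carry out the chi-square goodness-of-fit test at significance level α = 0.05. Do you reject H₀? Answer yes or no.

reject H₀: no

n = 67; E_i = n·p_i = [14.36, 14.36, 14.36, 23.93]
χ² = (20−14.36)²/14.36 + (17−14.36)²/14.36 + (8−14.36)²/14.36 + (22−23.93)²/23.93 = 5.6746
df = 3
p-value (upper-tail) = 0.12856
At α=0.05: p ≥ α → fail to reject H₀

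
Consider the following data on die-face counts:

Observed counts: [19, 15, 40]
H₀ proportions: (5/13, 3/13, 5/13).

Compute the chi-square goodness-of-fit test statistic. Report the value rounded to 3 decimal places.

test statistic = 8.076

n = 74; E_i = n·p_i = [28.46, 17.08, 28.46]
χ² = (19−28.46)²/28.46 + (15−17.08)²/17.08 + (40−28.46)²/28.46 = 8.0757
df = 2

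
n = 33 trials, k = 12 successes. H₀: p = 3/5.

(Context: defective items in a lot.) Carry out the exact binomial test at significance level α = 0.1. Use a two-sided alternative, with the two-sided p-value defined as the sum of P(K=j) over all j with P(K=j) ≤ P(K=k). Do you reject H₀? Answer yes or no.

Exact binomial: n=33, k=12, p₀=3/5=0.6000
P(X=j) = C(n,j)·p₀^j·(1−p₀)^(n−j); p = Σ P(X=j) over j with P(X=j) ≤ P(X=12)
p-value (two-sided) = 0.00714
At α=0.1: p < α → reject H₀

reject H₀: yes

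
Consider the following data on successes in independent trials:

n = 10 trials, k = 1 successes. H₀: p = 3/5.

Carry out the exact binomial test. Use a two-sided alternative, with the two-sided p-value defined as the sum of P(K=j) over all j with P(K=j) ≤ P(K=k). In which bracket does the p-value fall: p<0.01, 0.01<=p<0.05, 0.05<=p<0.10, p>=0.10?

p-value bracket: p<0.01

Exact binomial: n=10, k=1, p₀=3/5=0.6000
P(X=j) = C(n,j)·p₀^j·(1−p₀)^(n−j); p = Σ P(X=j) over j with P(X=j) ≤ P(X=1)
p-value (two-sided) = 0.00168
→ bracket: p<0.01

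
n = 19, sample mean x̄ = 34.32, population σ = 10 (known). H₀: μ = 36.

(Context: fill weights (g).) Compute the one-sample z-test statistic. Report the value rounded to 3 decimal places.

SE = σ/√n = 10/√19 = 2.2942
z = (x̄−μ₀)/SE = (34.32−36)/2.2942 = -0.7323

test statistic = -0.732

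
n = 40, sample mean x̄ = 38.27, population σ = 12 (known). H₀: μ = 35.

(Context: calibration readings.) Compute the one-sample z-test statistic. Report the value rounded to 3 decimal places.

test statistic = 1.723

SE = σ/√n = 12/√40 = 1.8974
z = (x̄−μ₀)/SE = (38.27−35)/1.8974 = 1.7234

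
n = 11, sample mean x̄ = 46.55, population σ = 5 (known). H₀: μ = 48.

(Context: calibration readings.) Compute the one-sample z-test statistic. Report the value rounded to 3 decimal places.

test statistic = -0.962

SE = σ/√n = 5/√11 = 1.5076
z = (x̄−μ₀)/SE = (46.55−48)/1.5076 = -0.9618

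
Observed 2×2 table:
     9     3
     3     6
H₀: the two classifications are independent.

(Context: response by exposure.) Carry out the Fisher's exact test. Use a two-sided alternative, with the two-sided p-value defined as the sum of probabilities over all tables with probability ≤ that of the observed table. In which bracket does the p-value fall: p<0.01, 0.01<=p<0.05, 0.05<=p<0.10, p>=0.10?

p-value bracket: 0.05<=p<0.10

Margins: r₁=12, r₂=9, c₁=12, c₂=9, n=21
p_obs = C(12,9)·C(9,3)/C(21,12); sum pmf over tables with pmf ≤ p_obs
p-value (two-sided) = 0.08723
→ bracket: 0.05<=p<0.10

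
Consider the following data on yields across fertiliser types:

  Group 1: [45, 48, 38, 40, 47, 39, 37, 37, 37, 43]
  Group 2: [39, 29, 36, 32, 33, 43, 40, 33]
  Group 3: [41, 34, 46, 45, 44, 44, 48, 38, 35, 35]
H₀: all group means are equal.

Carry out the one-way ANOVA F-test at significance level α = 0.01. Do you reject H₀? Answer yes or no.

reject H₀: no

Group means [41.10, 35.62, 41.00], grand mean 39.500
SSB = Σnᵢ(x̄ᵢ−x̄)² = 168.225; SSW = ΣΣ(x−x̄ᵢ)² = 560.775
MSB = 168.225/2 = 84.1125; MSW = 560.775/25 = 22.4310
F = MSB/MSW = 3.7498
df = (2, 25)
p-value (upper-tail) = 0.03765
At α=0.01: p ≥ α → fail to reject H₀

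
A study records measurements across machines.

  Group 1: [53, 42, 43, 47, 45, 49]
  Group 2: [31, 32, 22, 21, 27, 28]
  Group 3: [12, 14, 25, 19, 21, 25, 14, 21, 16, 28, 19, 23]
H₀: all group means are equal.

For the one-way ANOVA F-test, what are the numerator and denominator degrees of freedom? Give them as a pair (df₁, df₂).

k = 3 groups, N = 24 total
df = (k−1, N−k) = (3−1, 24−3) = (2, 21)

degrees of freedom = [2, 21]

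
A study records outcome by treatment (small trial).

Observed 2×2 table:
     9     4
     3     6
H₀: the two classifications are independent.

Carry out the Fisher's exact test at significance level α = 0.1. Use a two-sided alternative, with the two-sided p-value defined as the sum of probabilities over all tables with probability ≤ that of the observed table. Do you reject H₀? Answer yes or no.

Margins: r₁=13, r₂=9, c₁=12, c₂=10, n=22
p_obs = C(13,9)·C(9,3)/C(22,12); sum pmf over tables with pmf ≤ p_obs
p-value (two-sided) = 0.19195
At α=0.1: p ≥ α → fail to reject H₀

reject H₀: no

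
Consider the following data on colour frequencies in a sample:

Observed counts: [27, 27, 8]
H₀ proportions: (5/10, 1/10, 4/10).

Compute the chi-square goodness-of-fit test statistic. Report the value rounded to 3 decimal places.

test statistic = 81.677

n = 62; E_i = n·p_i = [31.00, 6.20, 24.80]
χ² = (27−31.00)²/31.00 + (27−6.20)²/6.20 + (8−24.80)²/24.80 = 81.6774
df = 2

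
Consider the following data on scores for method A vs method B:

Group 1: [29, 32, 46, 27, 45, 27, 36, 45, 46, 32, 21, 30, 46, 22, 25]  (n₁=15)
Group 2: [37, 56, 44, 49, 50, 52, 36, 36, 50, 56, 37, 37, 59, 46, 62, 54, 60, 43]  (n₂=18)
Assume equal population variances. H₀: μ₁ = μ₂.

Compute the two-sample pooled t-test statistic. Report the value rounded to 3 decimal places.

x̄₁=33.933, s₁=9.331, n₁=15
x̄₂=48.000, s₂=8.898, n₂=18
s_p² = [14·9.331² + 17·8.898²]/31 = 82.7398
SE = √(s_p²·(1/15+1/18)) = 3.1800
t = (33.933−48.000)/3.1800 = -4.4234
df = 31

test statistic = -4.423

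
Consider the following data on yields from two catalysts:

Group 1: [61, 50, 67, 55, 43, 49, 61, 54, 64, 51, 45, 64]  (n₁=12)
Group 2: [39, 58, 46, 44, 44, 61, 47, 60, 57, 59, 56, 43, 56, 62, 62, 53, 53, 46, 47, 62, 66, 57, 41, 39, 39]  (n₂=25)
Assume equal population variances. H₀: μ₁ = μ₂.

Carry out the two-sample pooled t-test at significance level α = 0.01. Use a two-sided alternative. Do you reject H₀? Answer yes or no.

reject H₀: no

x̄₁=55.333, s₁=7.970, n₁=12
x̄₂=51.880, s₂=8.584, n₂=25
s_p² = [11·7.970² + 24·8.584²]/35 = 70.4945
SE = √(s_p²·(1/12+1/25)) = 2.9486
t = (55.333−51.880)/2.9486 = 1.1712
df = 35
p-value (two-sided) = 0.24944
At α=0.01: p ≥ α → fail to reject H₀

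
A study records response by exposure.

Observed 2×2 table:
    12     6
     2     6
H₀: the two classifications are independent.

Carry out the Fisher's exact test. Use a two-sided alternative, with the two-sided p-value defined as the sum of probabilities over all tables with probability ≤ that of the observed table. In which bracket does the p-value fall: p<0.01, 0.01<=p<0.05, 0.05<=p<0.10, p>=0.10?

Margins: r₁=18, r₂=8, c₁=14, c₂=12, n=26
p_obs = C(18,12)·C(8,2)/C(26,14); sum pmf over tables with pmf ≤ p_obs
p-value (two-sided) = 0.08952
→ bracket: 0.05<=p<0.10

p-value bracket: 0.05<=p<0.10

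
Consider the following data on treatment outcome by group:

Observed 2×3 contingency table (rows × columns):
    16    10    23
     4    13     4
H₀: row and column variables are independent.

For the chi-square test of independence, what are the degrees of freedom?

degrees of freedom = 2

df = (r−1)(c−1) = (2−1)·(3−1) = 2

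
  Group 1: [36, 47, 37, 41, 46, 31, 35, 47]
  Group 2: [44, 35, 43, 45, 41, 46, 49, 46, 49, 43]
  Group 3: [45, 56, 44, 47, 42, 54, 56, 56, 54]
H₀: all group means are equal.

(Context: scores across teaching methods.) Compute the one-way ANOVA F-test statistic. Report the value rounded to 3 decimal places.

Group means [40.00, 44.10, 50.44], grand mean 45.000
SSB = Σnᵢ(x̄ᵢ−x̄)² = 474.878; SSW = ΣΣ(x−x̄ᵢ)² = 689.122
MSB = 474.878/2 = 237.4389; MSW = 689.122/24 = 28.7134
F = MSB/MSW = 8.2693
df = (2, 24)

test statistic = 8.269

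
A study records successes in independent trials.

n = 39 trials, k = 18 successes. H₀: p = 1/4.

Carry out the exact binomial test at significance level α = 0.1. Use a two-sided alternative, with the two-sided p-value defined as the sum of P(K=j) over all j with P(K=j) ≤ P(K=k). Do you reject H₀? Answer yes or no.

reject H₀: yes

Exact binomial: n=39, k=18, p₀=1/4=0.2500
P(X=j) = C(n,j)·p₀^j·(1−p₀)^(n−j); p = Σ P(X=j) over j with P(X=j) ≤ P(X=18)
p-value (two-sided) = 0.00462
At α=0.1: p < α → reject H₀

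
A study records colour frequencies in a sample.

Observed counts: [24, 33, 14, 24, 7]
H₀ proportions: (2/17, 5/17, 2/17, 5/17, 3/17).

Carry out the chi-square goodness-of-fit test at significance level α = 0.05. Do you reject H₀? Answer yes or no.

reject H₀: yes

n = 102; E_i = n·p_i = [12.00, 30.00, 12.00, 30.00, 18.00]
χ² = (24−12.00)²/12.00 + (33−30.00)²/30.00 + (14−12.00)²/12.00 + (24−30.00)²/30.00 + (7−18.00)²/18.00 = 20.5556
df = 4
p-value (upper-tail) = 0.00039
At α=0.05: p < α → reject H₀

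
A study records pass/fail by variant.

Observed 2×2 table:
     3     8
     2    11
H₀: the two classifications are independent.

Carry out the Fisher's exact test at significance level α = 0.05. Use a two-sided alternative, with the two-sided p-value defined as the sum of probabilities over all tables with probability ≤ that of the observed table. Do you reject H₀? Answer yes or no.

Margins: r₁=11, r₂=13, c₁=5, c₂=19, n=24
p_obs = C(11,3)·C(13,2)/C(24,5); sum pmf over tables with pmf ≤ p_obs
p-value (two-sided) = 0.62992
At α=0.05: p ≥ α → fail to reject H₀

reject H₀: no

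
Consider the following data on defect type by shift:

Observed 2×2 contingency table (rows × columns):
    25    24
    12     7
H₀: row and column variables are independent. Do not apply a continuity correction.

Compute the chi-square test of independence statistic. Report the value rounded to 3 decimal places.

test statistic = 0.813

Row totals [49, 19], col totals [37, 31], n=68
χ² = (25−26.66)²/26.66 + (24−22.34)²/22.34 + (12−10.34)²/10.34 + (7−8.66)²/8.66 = 0.8131
df = 1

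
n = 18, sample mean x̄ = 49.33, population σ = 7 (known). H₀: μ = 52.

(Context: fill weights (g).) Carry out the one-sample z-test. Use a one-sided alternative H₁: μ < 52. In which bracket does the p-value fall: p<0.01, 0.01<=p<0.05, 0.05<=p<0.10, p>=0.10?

SE = σ/√n = 7/√18 = 1.6499
z = (x̄−μ₀)/SE = (49.33−52)/1.6499 = -1.6183
p-value (one-sided, H₁ less) = 0.05280
→ bracket: 0.05<=p<0.10

p-value bracket: 0.05<=p<0.10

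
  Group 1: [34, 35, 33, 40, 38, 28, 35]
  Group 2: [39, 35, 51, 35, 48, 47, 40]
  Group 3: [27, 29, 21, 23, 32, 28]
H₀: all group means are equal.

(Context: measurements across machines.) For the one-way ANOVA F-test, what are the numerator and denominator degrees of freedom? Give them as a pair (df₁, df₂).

k = 3 groups, N = 20 total
df = (k−1, N−k) = (3−1, 20−3) = (2, 17)

degrees of freedom = [2, 17]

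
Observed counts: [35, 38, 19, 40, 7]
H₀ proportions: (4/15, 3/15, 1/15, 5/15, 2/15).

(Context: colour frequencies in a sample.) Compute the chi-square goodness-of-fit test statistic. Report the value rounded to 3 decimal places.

n = 139; E_i = n·p_i = [37.07, 27.80, 9.27, 46.33, 18.53]
χ² = (35−37.07)²/37.07 + (38−27.80)²/27.80 + (19−9.27)²/9.27 + (40−46.33)²/46.33 + (7−18.53)²/18.53 = 22.1241
df = 4

test statistic = 22.124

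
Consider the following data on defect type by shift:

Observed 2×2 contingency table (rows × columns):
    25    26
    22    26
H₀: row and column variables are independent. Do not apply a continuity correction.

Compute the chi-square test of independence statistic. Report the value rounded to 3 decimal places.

Row totals [51, 48], col totals [47, 52], n=99
χ² = (25−24.21)²/24.21 + (26−26.79)²/26.79 + (22−22.79)²/22.79 + (26−25.21)²/25.21 = 0.1007
df = 1

test statistic = 0.101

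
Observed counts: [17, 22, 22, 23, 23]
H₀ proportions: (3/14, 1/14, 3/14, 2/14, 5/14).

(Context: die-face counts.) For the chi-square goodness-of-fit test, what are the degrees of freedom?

df = k − 1 = 5 − 1 = 4

degrees of freedom = 4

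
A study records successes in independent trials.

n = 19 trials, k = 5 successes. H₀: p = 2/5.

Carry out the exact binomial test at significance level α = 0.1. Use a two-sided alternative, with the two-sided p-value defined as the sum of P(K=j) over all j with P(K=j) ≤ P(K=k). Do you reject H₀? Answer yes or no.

reject H₀: no

Exact binomial: n=19, k=5, p₀=2/5=0.4000
P(X=j) = C(n,j)·p₀^j·(1−p₀)^(n−j); p = Σ P(X=j) over j with P(X=j) ≤ P(X=5)
p-value (two-sided) = 0.25140
At α=0.1: p ≥ α → fail to reject H₀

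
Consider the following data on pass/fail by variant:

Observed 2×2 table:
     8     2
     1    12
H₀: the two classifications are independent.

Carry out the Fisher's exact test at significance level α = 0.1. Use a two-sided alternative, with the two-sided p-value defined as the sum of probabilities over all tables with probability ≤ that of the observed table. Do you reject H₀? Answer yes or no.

Margins: r₁=10, r₂=13, c₁=9, c₂=14, n=23
p_obs = C(10,8)·C(13,1)/C(23,9); sum pmf over tables with pmf ≤ p_obs
p-value (two-sided) = 0.00073
At α=0.1: p < α → reject H₀

reject H₀: yes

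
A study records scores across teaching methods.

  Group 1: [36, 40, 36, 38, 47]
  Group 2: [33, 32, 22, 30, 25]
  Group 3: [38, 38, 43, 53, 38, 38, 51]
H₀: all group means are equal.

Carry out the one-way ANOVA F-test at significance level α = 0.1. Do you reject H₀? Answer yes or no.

Group means [39.40, 28.40, 42.71], grand mean 37.529
SSB = Σnᵢ(x̄ᵢ−x̄)² = 622.407; SSW = ΣΣ(x−x̄ᵢ)² = 435.829
MSB = 622.407/2 = 311.2034; MSW = 435.829/14 = 31.1306
F = MSB/MSW = 9.9967
df = (2, 14)
p-value (upper-tail) = 0.00201
At α=0.1: p < α → reject H₀

reject H₀: yes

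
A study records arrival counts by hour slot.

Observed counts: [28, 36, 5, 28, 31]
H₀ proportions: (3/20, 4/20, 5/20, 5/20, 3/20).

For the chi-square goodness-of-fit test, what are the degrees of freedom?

degrees of freedom = 4

df = k − 1 = 5 − 1 = 4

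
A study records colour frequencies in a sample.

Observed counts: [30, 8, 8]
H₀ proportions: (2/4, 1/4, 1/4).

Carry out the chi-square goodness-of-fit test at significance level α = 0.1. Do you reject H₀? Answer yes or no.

reject H₀: no

n = 46; E_i = n·p_i = [23.00, 11.50, 11.50]
χ² = (30−23.00)²/23.00 + (8−11.50)²/11.50 + (8−11.50)²/11.50 = 4.2609
df = 2
p-value (upper-tail) = 0.11879
At α=0.1: p ≥ α → fail to reject H₀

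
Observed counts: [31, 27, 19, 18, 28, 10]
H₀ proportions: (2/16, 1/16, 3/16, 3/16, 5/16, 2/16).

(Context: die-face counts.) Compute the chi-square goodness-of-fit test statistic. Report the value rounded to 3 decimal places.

n = 133; E_i = n·p_i = [16.62, 8.31, 24.94, 24.94, 41.56, 16.62]
χ² = (31−16.62)²/16.62 + (27−8.31)²/8.31 + (19−24.94)²/24.94 + (18−24.94)²/24.94 + (28−41.56)²/41.56 + (10−16.62)²/16.62 = 64.8506
df = 5

test statistic = 64.851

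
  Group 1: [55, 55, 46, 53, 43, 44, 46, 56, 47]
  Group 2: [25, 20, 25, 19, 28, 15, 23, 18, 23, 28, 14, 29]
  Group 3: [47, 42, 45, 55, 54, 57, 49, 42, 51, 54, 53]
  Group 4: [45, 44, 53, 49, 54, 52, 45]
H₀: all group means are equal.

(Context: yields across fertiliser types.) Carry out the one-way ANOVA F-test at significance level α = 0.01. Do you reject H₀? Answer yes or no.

reject H₀: yes

Group means [49.44, 22.25, 49.91, 48.86], grand mean 41.103
SSB = Σnᵢ(x̄ᵢ−x̄)² = 6165.351; SSW = ΣΣ(x−x̄ᵢ)² = 886.238
MSB = 6165.351/3 = 2055.1171; MSW = 886.238/35 = 25.3211
F = MSB/MSW = 81.1622
df = (3, 35)
p-value (upper-tail) = 0.00000
At α=0.01: p < α → reject H₀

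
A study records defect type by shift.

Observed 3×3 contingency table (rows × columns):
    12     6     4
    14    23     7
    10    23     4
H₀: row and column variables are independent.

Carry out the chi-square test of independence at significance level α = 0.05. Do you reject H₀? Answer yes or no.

Row totals [22, 44, 37], col totals [36, 52, 15], n=103
χ² = (12−7.69)²/7.69 + (6−11.11)²/11.11 + (4−3.20)²/3.20 + (14−15.38)²/15.38 + (23−22.21)²/22.21 + (7−6.41)²/6.41 + (10−12.93)²/12.93 + (23−18.68)²/18.68 + (4−5.39)²/5.39 = 7.1904
df = 4
p-value (upper-tail) = 0.12616
At α=0.05: p ≥ α → fail to reject H₀

reject H₀: no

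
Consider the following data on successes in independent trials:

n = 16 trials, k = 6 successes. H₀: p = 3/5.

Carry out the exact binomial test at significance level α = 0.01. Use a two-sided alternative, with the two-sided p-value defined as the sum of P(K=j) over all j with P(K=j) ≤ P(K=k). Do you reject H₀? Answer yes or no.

reject H₀: no

Exact binomial: n=16, k=6, p₀=3/5=0.6000
P(X=j) = C(n,j)·p₀^j·(1−p₀)^(n−j); p = Σ P(X=j) over j with P(X=j) ≤ P(X=6)
p-value (two-sided) = 0.07666
At α=0.01: p ≥ α → fail to reject H₀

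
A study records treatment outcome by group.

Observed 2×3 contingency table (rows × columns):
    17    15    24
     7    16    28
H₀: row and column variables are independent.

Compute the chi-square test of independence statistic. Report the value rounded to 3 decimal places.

Row totals [56, 51], col totals [24, 31, 52], n=107
χ² = (17−12.56)²/12.56 + (15−16.22)²/16.22 + (24−27.21)²/27.21 + (7−11.44)²/11.44 + (16−14.78)²/14.78 + (28−24.79)²/24.79 = 4.2823
df = 2

test statistic = 4.282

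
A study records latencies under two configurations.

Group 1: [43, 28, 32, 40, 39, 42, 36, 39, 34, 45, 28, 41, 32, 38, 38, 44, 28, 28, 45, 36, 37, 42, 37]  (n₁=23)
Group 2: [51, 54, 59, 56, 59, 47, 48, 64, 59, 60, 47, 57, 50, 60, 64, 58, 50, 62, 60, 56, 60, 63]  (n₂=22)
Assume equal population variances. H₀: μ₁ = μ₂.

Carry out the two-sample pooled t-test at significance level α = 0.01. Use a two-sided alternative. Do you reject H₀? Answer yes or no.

reject H₀: yes

x̄₁=37.043, s₁=5.572, n₁=23
x̄₂=56.545, s₂=5.475, n₂=22
s_p² = [22·5.572² + 21·5.475²]/43 = 30.5212
SE = √(s_p²·(1/23+1/22)) = 1.6475
t = (37.043−56.545)/1.6475 = -11.8371
df = 43
p-value (two-sided) = 0.00000
At α=0.01: p < α → reject H₀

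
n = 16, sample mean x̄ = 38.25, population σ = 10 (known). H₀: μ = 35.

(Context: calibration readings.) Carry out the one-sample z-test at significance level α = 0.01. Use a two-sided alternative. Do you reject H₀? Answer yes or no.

SE = σ/√n = 10/√16 = 2.5000
z = (x̄−μ₀)/SE = (38.25−35)/2.5000 = 1.3000
p-value (two-sided) = 0.19360
At α=0.01: p ≥ α → fail to reject H₀

reject H₀: no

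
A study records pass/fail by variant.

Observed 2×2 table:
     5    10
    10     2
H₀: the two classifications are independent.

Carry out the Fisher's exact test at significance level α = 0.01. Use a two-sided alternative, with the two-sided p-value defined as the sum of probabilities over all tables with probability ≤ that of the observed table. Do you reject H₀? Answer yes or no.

Margins: r₁=15, r₂=12, c₁=15, c₂=12, n=27
p_obs = C(15,5)·C(12,10)/C(27,15); sum pmf over tables with pmf ≤ p_obs
p-value (two-sided) = 0.01854
At α=0.01: p ≥ α → fail to reject H₀

reject H₀: no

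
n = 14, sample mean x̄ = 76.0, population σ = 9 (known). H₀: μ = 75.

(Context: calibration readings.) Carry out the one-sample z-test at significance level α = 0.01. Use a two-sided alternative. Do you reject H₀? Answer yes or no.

SE = σ/√n = 9/√14 = 2.4054
z = (x̄−μ₀)/SE = (76.0−75)/2.4054 = 0.4157
p-value (two-sided) = 0.67760
At α=0.01: p ≥ α → fail to reject H₀

reject H₀: no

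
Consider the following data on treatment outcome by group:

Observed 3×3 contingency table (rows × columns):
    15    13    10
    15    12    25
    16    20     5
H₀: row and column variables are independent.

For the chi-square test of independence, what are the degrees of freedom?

degrees of freedom = 4

df = (r−1)(c−1) = (3−1)·(3−1) = 4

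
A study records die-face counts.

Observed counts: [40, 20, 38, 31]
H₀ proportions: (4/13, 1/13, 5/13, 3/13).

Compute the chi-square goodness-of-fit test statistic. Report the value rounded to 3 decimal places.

n = 129; E_i = n·p_i = [39.69, 9.92, 49.62, 29.77]
χ² = (40−39.69)²/39.69 + (20−9.92)²/9.92 + (38−49.62)²/49.62 + (31−29.77)²/29.77 = 13.0057
df = 3

test statistic = 13.006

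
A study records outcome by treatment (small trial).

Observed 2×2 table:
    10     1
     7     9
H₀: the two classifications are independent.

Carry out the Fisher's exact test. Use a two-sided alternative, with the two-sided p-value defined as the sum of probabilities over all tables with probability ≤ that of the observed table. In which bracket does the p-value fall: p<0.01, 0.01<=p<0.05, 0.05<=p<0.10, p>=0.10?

p-value bracket: 0.01<=p<0.05

Margins: r₁=11, r₂=16, c₁=17, c₂=10, n=27
p_obs = C(11,10)·C(16,7)/C(27,17); sum pmf over tables with pmf ≤ p_obs
p-value (two-sided) = 0.01832
→ bracket: 0.01<=p<0.05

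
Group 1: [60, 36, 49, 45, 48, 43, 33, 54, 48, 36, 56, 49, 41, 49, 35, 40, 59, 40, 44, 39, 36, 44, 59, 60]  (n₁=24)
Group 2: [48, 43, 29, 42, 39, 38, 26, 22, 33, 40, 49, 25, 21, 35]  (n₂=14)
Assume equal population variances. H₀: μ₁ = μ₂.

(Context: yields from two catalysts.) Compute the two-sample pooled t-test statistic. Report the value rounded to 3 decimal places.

test statistic = 3.697

x̄₁=45.958, s₁=8.554, n₁=24
x̄₂=35.000, s₂=9.257, n₂=14
s_p² = [23·8.554² + 13·9.257²]/36 = 77.6933
SE = √(s_p²·(1/24+1/14)) = 2.9642
t = (45.958−35.000)/2.9642 = 3.6968
df = 36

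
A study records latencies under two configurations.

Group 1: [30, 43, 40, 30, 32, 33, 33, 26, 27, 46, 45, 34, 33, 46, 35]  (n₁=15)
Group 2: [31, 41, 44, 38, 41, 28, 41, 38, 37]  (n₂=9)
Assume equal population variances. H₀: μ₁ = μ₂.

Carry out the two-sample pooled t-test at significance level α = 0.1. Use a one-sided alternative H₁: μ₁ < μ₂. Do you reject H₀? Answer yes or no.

x̄₁=35.533, s₁=6.781, n₁=15
x̄₂=37.667, s₂=5.148, n₂=9
s_p² = [14·6.781² + 8·5.148²]/22 = 38.8970
SE = √(s_p²·(1/15+1/9)) = 2.6296
t = (35.533−37.667)/2.6296 = -0.8113
df = 22
p-value (one-sided, H₁ less) = 0.21295
At α=0.1: p ≥ α → fail to reject H₀

reject H₀: no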